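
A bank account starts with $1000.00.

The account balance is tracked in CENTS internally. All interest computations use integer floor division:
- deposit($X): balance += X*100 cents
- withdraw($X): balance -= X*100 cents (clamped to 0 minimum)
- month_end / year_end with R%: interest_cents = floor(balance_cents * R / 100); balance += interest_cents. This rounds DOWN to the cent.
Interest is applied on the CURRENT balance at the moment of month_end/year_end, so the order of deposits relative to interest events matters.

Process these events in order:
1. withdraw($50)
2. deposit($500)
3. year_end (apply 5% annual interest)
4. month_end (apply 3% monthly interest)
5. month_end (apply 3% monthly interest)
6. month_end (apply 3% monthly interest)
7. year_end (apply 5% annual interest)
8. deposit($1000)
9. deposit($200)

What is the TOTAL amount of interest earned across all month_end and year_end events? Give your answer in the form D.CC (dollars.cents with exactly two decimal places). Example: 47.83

Answer: 296.84

Derivation:
After 1 (withdraw($50)): balance=$950.00 total_interest=$0.00
After 2 (deposit($500)): balance=$1450.00 total_interest=$0.00
After 3 (year_end (apply 5% annual interest)): balance=$1522.50 total_interest=$72.50
After 4 (month_end (apply 3% monthly interest)): balance=$1568.17 total_interest=$118.17
After 5 (month_end (apply 3% monthly interest)): balance=$1615.21 total_interest=$165.21
After 6 (month_end (apply 3% monthly interest)): balance=$1663.66 total_interest=$213.66
After 7 (year_end (apply 5% annual interest)): balance=$1746.84 total_interest=$296.84
After 8 (deposit($1000)): balance=$2746.84 total_interest=$296.84
After 9 (deposit($200)): balance=$2946.84 total_interest=$296.84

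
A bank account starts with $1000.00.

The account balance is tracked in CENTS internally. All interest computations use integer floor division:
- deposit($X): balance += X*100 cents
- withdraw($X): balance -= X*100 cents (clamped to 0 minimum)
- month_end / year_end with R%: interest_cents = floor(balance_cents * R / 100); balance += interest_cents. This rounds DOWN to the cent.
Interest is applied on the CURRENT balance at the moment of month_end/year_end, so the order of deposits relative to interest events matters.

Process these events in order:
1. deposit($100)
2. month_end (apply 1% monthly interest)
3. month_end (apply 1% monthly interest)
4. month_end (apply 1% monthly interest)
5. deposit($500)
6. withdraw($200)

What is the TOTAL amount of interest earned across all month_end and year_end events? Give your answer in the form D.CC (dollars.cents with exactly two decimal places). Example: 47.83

Answer: 33.33

Derivation:
After 1 (deposit($100)): balance=$1100.00 total_interest=$0.00
After 2 (month_end (apply 1% monthly interest)): balance=$1111.00 total_interest=$11.00
After 3 (month_end (apply 1% monthly interest)): balance=$1122.11 total_interest=$22.11
After 4 (month_end (apply 1% monthly interest)): balance=$1133.33 total_interest=$33.33
After 5 (deposit($500)): balance=$1633.33 total_interest=$33.33
After 6 (withdraw($200)): balance=$1433.33 total_interest=$33.33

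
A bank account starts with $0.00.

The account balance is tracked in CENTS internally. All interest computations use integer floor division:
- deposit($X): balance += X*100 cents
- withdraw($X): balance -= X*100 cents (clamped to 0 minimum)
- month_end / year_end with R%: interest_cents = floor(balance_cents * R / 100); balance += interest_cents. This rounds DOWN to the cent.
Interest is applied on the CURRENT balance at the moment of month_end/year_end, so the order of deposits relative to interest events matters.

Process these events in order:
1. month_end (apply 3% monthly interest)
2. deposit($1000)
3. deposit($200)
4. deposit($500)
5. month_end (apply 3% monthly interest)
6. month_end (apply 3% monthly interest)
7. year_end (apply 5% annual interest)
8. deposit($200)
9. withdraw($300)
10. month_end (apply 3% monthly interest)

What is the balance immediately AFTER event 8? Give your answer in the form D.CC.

After 1 (month_end (apply 3% monthly interest)): balance=$0.00 total_interest=$0.00
After 2 (deposit($1000)): balance=$1000.00 total_interest=$0.00
After 3 (deposit($200)): balance=$1200.00 total_interest=$0.00
After 4 (deposit($500)): balance=$1700.00 total_interest=$0.00
After 5 (month_end (apply 3% monthly interest)): balance=$1751.00 total_interest=$51.00
After 6 (month_end (apply 3% monthly interest)): balance=$1803.53 total_interest=$103.53
After 7 (year_end (apply 5% annual interest)): balance=$1893.70 total_interest=$193.70
After 8 (deposit($200)): balance=$2093.70 total_interest=$193.70

Answer: 2093.70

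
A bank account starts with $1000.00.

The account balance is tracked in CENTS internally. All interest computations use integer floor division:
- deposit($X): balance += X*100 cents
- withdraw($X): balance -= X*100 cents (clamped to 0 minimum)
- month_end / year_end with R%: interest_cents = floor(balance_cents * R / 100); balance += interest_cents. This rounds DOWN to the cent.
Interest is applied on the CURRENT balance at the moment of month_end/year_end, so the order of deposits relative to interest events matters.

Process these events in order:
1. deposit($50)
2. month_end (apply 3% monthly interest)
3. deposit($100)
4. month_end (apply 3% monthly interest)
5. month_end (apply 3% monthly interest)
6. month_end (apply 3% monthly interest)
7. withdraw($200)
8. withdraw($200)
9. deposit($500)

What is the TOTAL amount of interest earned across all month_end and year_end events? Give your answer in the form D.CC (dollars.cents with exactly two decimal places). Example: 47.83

After 1 (deposit($50)): balance=$1050.00 total_interest=$0.00
After 2 (month_end (apply 3% monthly interest)): balance=$1081.50 total_interest=$31.50
After 3 (deposit($100)): balance=$1181.50 total_interest=$31.50
After 4 (month_end (apply 3% monthly interest)): balance=$1216.94 total_interest=$66.94
After 5 (month_end (apply 3% monthly interest)): balance=$1253.44 total_interest=$103.44
After 6 (month_end (apply 3% monthly interest)): balance=$1291.04 total_interest=$141.04
After 7 (withdraw($200)): balance=$1091.04 total_interest=$141.04
After 8 (withdraw($200)): balance=$891.04 total_interest=$141.04
After 9 (deposit($500)): balance=$1391.04 total_interest=$141.04

Answer: 141.04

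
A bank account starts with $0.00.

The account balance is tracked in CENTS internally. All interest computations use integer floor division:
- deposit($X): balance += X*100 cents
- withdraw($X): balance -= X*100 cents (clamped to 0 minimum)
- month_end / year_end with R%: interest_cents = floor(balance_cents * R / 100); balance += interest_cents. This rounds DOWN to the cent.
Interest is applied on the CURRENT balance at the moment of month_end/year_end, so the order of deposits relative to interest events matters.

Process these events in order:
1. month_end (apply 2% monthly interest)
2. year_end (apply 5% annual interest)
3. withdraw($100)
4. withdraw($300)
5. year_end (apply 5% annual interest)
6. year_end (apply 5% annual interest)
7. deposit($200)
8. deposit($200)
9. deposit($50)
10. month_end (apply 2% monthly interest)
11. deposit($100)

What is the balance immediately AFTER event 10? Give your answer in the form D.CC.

Answer: 459.00

Derivation:
After 1 (month_end (apply 2% monthly interest)): balance=$0.00 total_interest=$0.00
After 2 (year_end (apply 5% annual interest)): balance=$0.00 total_interest=$0.00
After 3 (withdraw($100)): balance=$0.00 total_interest=$0.00
After 4 (withdraw($300)): balance=$0.00 total_interest=$0.00
After 5 (year_end (apply 5% annual interest)): balance=$0.00 total_interest=$0.00
After 6 (year_end (apply 5% annual interest)): balance=$0.00 total_interest=$0.00
After 7 (deposit($200)): balance=$200.00 total_interest=$0.00
After 8 (deposit($200)): balance=$400.00 total_interest=$0.00
After 9 (deposit($50)): balance=$450.00 total_interest=$0.00
After 10 (month_end (apply 2% monthly interest)): balance=$459.00 total_interest=$9.00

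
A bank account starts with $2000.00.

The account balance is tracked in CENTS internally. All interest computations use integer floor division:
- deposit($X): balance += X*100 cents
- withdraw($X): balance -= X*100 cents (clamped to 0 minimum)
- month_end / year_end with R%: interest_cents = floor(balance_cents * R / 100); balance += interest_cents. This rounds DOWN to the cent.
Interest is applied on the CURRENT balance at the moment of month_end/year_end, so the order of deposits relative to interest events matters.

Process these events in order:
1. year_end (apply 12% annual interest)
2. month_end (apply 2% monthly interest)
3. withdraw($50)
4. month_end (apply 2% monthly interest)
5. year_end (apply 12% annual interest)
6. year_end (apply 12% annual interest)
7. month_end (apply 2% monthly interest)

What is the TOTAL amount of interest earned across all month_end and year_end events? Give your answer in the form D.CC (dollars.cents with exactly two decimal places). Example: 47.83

After 1 (year_end (apply 12% annual interest)): balance=$2240.00 total_interest=$240.00
After 2 (month_end (apply 2% monthly interest)): balance=$2284.80 total_interest=$284.80
After 3 (withdraw($50)): balance=$2234.80 total_interest=$284.80
After 4 (month_end (apply 2% monthly interest)): balance=$2279.49 total_interest=$329.49
After 5 (year_end (apply 12% annual interest)): balance=$2553.02 total_interest=$603.02
After 6 (year_end (apply 12% annual interest)): balance=$2859.38 total_interest=$909.38
After 7 (month_end (apply 2% monthly interest)): balance=$2916.56 total_interest=$966.56

Answer: 966.56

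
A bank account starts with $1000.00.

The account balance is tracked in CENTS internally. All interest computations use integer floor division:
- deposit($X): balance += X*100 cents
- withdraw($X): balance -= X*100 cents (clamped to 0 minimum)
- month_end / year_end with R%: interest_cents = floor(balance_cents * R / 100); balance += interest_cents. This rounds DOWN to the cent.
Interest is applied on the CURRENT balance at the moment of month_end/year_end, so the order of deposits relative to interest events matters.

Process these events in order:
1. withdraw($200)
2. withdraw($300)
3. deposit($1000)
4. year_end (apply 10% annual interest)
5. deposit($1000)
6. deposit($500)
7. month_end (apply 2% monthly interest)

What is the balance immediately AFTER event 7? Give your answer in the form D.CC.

Answer: 3213.00

Derivation:
After 1 (withdraw($200)): balance=$800.00 total_interest=$0.00
After 2 (withdraw($300)): balance=$500.00 total_interest=$0.00
After 3 (deposit($1000)): balance=$1500.00 total_interest=$0.00
After 4 (year_end (apply 10% annual interest)): balance=$1650.00 total_interest=$150.00
After 5 (deposit($1000)): balance=$2650.00 total_interest=$150.00
After 6 (deposit($500)): balance=$3150.00 total_interest=$150.00
After 7 (month_end (apply 2% monthly interest)): balance=$3213.00 total_interest=$213.00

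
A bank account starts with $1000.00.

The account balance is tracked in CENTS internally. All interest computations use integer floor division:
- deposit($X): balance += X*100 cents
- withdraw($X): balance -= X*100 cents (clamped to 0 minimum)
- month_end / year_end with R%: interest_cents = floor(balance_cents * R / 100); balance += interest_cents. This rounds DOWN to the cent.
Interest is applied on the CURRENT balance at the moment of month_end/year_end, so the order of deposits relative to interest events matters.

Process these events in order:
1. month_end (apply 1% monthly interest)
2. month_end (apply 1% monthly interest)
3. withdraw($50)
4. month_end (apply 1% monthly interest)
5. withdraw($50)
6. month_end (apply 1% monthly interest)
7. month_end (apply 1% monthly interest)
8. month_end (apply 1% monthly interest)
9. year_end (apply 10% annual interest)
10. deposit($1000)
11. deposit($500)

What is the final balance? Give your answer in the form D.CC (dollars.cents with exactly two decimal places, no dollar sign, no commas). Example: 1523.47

After 1 (month_end (apply 1% monthly interest)): balance=$1010.00 total_interest=$10.00
After 2 (month_end (apply 1% monthly interest)): balance=$1020.10 total_interest=$20.10
After 3 (withdraw($50)): balance=$970.10 total_interest=$20.10
After 4 (month_end (apply 1% monthly interest)): balance=$979.80 total_interest=$29.80
After 5 (withdraw($50)): balance=$929.80 total_interest=$29.80
After 6 (month_end (apply 1% monthly interest)): balance=$939.09 total_interest=$39.09
After 7 (month_end (apply 1% monthly interest)): balance=$948.48 total_interest=$48.48
After 8 (month_end (apply 1% monthly interest)): balance=$957.96 total_interest=$57.96
After 9 (year_end (apply 10% annual interest)): balance=$1053.75 total_interest=$153.75
After 10 (deposit($1000)): balance=$2053.75 total_interest=$153.75
After 11 (deposit($500)): balance=$2553.75 total_interest=$153.75

Answer: 2553.75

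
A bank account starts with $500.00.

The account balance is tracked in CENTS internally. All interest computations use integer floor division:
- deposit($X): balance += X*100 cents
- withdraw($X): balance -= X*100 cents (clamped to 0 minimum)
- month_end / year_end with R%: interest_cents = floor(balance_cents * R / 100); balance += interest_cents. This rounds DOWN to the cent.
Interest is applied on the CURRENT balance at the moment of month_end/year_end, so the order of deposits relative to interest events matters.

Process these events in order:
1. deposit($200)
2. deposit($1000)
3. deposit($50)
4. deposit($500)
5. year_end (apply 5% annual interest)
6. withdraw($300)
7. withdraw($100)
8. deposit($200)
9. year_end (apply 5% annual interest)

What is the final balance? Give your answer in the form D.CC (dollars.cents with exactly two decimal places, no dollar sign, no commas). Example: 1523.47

After 1 (deposit($200)): balance=$700.00 total_interest=$0.00
After 2 (deposit($1000)): balance=$1700.00 total_interest=$0.00
After 3 (deposit($50)): balance=$1750.00 total_interest=$0.00
After 4 (deposit($500)): balance=$2250.00 total_interest=$0.00
After 5 (year_end (apply 5% annual interest)): balance=$2362.50 total_interest=$112.50
After 6 (withdraw($300)): balance=$2062.50 total_interest=$112.50
After 7 (withdraw($100)): balance=$1962.50 total_interest=$112.50
After 8 (deposit($200)): balance=$2162.50 total_interest=$112.50
After 9 (year_end (apply 5% annual interest)): balance=$2270.62 total_interest=$220.62

Answer: 2270.62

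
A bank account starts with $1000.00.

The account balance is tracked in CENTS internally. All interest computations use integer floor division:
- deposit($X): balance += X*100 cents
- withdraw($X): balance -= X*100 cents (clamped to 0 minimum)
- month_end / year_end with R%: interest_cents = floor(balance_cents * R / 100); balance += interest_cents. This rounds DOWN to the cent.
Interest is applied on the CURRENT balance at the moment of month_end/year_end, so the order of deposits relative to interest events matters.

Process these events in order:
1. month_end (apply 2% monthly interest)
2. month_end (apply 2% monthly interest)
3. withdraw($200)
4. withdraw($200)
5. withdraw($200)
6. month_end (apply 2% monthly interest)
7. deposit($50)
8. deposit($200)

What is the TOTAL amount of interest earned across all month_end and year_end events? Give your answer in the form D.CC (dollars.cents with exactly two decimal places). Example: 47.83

After 1 (month_end (apply 2% monthly interest)): balance=$1020.00 total_interest=$20.00
After 2 (month_end (apply 2% monthly interest)): balance=$1040.40 total_interest=$40.40
After 3 (withdraw($200)): balance=$840.40 total_interest=$40.40
After 4 (withdraw($200)): balance=$640.40 total_interest=$40.40
After 5 (withdraw($200)): balance=$440.40 total_interest=$40.40
After 6 (month_end (apply 2% monthly interest)): balance=$449.20 total_interest=$49.20
After 7 (deposit($50)): balance=$499.20 total_interest=$49.20
After 8 (deposit($200)): balance=$699.20 total_interest=$49.20

Answer: 49.20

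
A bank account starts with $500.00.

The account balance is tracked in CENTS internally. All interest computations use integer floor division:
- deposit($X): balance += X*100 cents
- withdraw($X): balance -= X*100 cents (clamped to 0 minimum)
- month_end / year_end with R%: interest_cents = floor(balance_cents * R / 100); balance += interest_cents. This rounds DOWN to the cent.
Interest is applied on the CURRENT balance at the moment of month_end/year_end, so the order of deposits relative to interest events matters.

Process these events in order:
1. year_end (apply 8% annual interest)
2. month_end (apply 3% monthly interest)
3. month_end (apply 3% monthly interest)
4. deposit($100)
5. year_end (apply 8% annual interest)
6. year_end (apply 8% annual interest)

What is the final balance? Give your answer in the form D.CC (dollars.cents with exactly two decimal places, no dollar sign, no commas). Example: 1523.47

After 1 (year_end (apply 8% annual interest)): balance=$540.00 total_interest=$40.00
After 2 (month_end (apply 3% monthly interest)): balance=$556.20 total_interest=$56.20
After 3 (month_end (apply 3% monthly interest)): balance=$572.88 total_interest=$72.88
After 4 (deposit($100)): balance=$672.88 total_interest=$72.88
After 5 (year_end (apply 8% annual interest)): balance=$726.71 total_interest=$126.71
After 6 (year_end (apply 8% annual interest)): balance=$784.84 total_interest=$184.84

Answer: 784.84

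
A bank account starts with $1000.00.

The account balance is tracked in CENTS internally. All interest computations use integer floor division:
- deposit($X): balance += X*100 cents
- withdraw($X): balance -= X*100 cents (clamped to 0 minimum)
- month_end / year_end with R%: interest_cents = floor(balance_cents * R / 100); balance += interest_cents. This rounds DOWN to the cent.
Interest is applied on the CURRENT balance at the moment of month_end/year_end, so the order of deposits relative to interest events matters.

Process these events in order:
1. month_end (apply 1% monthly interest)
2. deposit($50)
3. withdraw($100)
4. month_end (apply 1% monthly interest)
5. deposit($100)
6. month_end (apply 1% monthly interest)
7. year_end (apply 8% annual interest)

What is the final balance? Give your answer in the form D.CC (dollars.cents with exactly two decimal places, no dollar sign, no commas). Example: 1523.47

After 1 (month_end (apply 1% monthly interest)): balance=$1010.00 total_interest=$10.00
After 2 (deposit($50)): balance=$1060.00 total_interest=$10.00
After 3 (withdraw($100)): balance=$960.00 total_interest=$10.00
After 4 (month_end (apply 1% monthly interest)): balance=$969.60 total_interest=$19.60
After 5 (deposit($100)): balance=$1069.60 total_interest=$19.60
After 6 (month_end (apply 1% monthly interest)): balance=$1080.29 total_interest=$30.29
After 7 (year_end (apply 8% annual interest)): balance=$1166.71 total_interest=$116.71

Answer: 1166.71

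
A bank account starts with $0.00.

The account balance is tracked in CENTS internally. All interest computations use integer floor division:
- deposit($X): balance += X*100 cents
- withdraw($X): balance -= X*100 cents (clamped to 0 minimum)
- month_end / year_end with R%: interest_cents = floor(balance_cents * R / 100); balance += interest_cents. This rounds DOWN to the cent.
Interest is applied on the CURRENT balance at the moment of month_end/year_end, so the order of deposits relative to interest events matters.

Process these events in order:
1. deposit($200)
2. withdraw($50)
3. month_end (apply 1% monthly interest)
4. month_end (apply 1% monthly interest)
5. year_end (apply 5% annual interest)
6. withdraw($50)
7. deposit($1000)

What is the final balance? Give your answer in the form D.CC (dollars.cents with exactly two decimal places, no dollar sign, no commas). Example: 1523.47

Answer: 1110.66

Derivation:
After 1 (deposit($200)): balance=$200.00 total_interest=$0.00
After 2 (withdraw($50)): balance=$150.00 total_interest=$0.00
After 3 (month_end (apply 1% monthly interest)): balance=$151.50 total_interest=$1.50
After 4 (month_end (apply 1% monthly interest)): balance=$153.01 total_interest=$3.01
After 5 (year_end (apply 5% annual interest)): balance=$160.66 total_interest=$10.66
After 6 (withdraw($50)): balance=$110.66 total_interest=$10.66
After 7 (deposit($1000)): balance=$1110.66 total_interest=$10.66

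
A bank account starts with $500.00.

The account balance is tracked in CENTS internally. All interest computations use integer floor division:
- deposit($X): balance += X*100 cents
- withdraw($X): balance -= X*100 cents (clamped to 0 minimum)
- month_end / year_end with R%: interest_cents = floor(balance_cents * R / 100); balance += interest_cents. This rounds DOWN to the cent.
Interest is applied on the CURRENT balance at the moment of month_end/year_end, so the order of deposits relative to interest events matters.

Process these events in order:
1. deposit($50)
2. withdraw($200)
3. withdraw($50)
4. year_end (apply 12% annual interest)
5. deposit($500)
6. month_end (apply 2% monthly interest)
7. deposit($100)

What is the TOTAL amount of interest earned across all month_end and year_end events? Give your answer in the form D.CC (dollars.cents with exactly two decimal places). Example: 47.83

After 1 (deposit($50)): balance=$550.00 total_interest=$0.00
After 2 (withdraw($200)): balance=$350.00 total_interest=$0.00
After 3 (withdraw($50)): balance=$300.00 total_interest=$0.00
After 4 (year_end (apply 12% annual interest)): balance=$336.00 total_interest=$36.00
After 5 (deposit($500)): balance=$836.00 total_interest=$36.00
After 6 (month_end (apply 2% monthly interest)): balance=$852.72 total_interest=$52.72
After 7 (deposit($100)): balance=$952.72 total_interest=$52.72

Answer: 52.72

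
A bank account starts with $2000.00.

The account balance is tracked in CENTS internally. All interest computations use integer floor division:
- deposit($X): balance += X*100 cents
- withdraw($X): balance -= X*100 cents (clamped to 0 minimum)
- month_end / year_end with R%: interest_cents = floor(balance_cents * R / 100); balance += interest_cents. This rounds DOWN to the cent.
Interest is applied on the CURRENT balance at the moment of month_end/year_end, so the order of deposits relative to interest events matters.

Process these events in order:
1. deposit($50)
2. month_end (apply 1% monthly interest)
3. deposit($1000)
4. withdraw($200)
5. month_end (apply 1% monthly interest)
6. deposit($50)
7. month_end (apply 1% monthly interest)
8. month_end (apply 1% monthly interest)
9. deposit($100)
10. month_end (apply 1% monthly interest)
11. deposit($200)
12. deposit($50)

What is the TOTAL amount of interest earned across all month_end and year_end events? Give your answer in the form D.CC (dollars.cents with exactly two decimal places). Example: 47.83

Answer: 139.55

Derivation:
After 1 (deposit($50)): balance=$2050.00 total_interest=$0.00
After 2 (month_end (apply 1% monthly interest)): balance=$2070.50 total_interest=$20.50
After 3 (deposit($1000)): balance=$3070.50 total_interest=$20.50
After 4 (withdraw($200)): balance=$2870.50 total_interest=$20.50
After 5 (month_end (apply 1% monthly interest)): balance=$2899.20 total_interest=$49.20
After 6 (deposit($50)): balance=$2949.20 total_interest=$49.20
After 7 (month_end (apply 1% monthly interest)): balance=$2978.69 total_interest=$78.69
After 8 (month_end (apply 1% monthly interest)): balance=$3008.47 total_interest=$108.47
After 9 (deposit($100)): balance=$3108.47 total_interest=$108.47
After 10 (month_end (apply 1% monthly interest)): balance=$3139.55 total_interest=$139.55
After 11 (deposit($200)): balance=$3339.55 total_interest=$139.55
After 12 (deposit($50)): balance=$3389.55 total_interest=$139.55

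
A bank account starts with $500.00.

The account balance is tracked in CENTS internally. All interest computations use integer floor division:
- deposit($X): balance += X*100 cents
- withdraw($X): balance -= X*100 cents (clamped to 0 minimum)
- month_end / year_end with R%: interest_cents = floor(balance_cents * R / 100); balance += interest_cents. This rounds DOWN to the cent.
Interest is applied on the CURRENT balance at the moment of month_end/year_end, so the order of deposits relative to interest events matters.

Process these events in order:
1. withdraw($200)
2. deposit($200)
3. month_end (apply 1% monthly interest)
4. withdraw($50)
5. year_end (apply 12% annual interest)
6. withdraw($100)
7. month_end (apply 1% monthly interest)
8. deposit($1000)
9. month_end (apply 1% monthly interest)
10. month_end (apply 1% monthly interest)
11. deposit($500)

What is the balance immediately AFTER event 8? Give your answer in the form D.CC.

After 1 (withdraw($200)): balance=$300.00 total_interest=$0.00
After 2 (deposit($200)): balance=$500.00 total_interest=$0.00
After 3 (month_end (apply 1% monthly interest)): balance=$505.00 total_interest=$5.00
After 4 (withdraw($50)): balance=$455.00 total_interest=$5.00
After 5 (year_end (apply 12% annual interest)): balance=$509.60 total_interest=$59.60
After 6 (withdraw($100)): balance=$409.60 total_interest=$59.60
After 7 (month_end (apply 1% monthly interest)): balance=$413.69 total_interest=$63.69
After 8 (deposit($1000)): balance=$1413.69 total_interest=$63.69

Answer: 1413.69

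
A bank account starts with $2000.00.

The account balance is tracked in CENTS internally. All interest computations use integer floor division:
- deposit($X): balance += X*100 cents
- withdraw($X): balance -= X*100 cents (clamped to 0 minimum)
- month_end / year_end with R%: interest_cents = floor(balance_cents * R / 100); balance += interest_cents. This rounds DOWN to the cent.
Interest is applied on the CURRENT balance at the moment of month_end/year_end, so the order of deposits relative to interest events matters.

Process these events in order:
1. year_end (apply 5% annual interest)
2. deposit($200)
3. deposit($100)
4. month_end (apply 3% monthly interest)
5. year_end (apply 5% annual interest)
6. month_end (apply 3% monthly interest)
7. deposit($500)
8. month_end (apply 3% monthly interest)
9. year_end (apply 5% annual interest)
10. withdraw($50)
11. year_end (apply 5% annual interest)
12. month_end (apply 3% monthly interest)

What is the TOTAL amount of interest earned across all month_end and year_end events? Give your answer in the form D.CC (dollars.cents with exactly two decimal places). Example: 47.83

Answer: 907.72

Derivation:
After 1 (year_end (apply 5% annual interest)): balance=$2100.00 total_interest=$100.00
After 2 (deposit($200)): balance=$2300.00 total_interest=$100.00
After 3 (deposit($100)): balance=$2400.00 total_interest=$100.00
After 4 (month_end (apply 3% monthly interest)): balance=$2472.00 total_interest=$172.00
After 5 (year_end (apply 5% annual interest)): balance=$2595.60 total_interest=$295.60
After 6 (month_end (apply 3% monthly interest)): balance=$2673.46 total_interest=$373.46
After 7 (deposit($500)): balance=$3173.46 total_interest=$373.46
After 8 (month_end (apply 3% monthly interest)): balance=$3268.66 total_interest=$468.66
After 9 (year_end (apply 5% annual interest)): balance=$3432.09 total_interest=$632.09
After 10 (withdraw($50)): balance=$3382.09 total_interest=$632.09
After 11 (year_end (apply 5% annual interest)): balance=$3551.19 total_interest=$801.19
After 12 (month_end (apply 3% monthly interest)): balance=$3657.72 total_interest=$907.72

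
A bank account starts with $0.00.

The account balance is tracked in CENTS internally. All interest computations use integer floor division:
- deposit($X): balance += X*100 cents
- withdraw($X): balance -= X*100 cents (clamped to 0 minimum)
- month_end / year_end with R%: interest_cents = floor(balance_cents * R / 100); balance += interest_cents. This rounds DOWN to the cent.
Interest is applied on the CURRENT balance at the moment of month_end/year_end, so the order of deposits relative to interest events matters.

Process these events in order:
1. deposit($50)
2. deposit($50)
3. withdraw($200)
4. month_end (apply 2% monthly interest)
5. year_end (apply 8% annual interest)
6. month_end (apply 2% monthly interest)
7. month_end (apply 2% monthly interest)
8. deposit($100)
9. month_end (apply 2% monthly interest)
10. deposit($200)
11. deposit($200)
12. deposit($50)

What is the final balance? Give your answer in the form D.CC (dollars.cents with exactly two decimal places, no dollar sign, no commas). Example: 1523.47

Answer: 552.00

Derivation:
After 1 (deposit($50)): balance=$50.00 total_interest=$0.00
After 2 (deposit($50)): balance=$100.00 total_interest=$0.00
After 3 (withdraw($200)): balance=$0.00 total_interest=$0.00
After 4 (month_end (apply 2% monthly interest)): balance=$0.00 total_interest=$0.00
After 5 (year_end (apply 8% annual interest)): balance=$0.00 total_interest=$0.00
After 6 (month_end (apply 2% monthly interest)): balance=$0.00 total_interest=$0.00
After 7 (month_end (apply 2% monthly interest)): balance=$0.00 total_interest=$0.00
After 8 (deposit($100)): balance=$100.00 total_interest=$0.00
After 9 (month_end (apply 2% monthly interest)): balance=$102.00 total_interest=$2.00
After 10 (deposit($200)): balance=$302.00 total_interest=$2.00
After 11 (deposit($200)): balance=$502.00 total_interest=$2.00
After 12 (deposit($50)): balance=$552.00 total_interest=$2.00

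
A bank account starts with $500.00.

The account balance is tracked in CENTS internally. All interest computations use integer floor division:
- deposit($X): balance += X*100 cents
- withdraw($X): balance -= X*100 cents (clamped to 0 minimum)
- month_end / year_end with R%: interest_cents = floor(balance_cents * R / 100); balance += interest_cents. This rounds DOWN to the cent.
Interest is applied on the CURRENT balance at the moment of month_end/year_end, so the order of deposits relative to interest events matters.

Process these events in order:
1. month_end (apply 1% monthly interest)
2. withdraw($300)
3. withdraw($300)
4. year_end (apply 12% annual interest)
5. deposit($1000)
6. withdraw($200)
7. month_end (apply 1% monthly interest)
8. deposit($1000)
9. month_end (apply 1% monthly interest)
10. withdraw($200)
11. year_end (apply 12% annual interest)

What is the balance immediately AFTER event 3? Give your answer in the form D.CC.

After 1 (month_end (apply 1% monthly interest)): balance=$505.00 total_interest=$5.00
After 2 (withdraw($300)): balance=$205.00 total_interest=$5.00
After 3 (withdraw($300)): balance=$0.00 total_interest=$5.00

Answer: 0.00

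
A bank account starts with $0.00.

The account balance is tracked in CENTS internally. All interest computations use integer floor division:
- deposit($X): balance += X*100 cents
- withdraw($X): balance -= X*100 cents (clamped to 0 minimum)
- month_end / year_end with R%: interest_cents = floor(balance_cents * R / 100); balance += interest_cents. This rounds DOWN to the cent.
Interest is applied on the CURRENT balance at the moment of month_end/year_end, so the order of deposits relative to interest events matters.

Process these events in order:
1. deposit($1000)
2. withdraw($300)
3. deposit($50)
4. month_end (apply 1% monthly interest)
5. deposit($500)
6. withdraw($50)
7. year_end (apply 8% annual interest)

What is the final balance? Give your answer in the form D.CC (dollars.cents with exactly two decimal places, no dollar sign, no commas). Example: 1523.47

Answer: 1304.10

Derivation:
After 1 (deposit($1000)): balance=$1000.00 total_interest=$0.00
After 2 (withdraw($300)): balance=$700.00 total_interest=$0.00
After 3 (deposit($50)): balance=$750.00 total_interest=$0.00
After 4 (month_end (apply 1% monthly interest)): balance=$757.50 total_interest=$7.50
After 5 (deposit($500)): balance=$1257.50 total_interest=$7.50
After 6 (withdraw($50)): balance=$1207.50 total_interest=$7.50
After 7 (year_end (apply 8% annual interest)): balance=$1304.10 total_interest=$104.10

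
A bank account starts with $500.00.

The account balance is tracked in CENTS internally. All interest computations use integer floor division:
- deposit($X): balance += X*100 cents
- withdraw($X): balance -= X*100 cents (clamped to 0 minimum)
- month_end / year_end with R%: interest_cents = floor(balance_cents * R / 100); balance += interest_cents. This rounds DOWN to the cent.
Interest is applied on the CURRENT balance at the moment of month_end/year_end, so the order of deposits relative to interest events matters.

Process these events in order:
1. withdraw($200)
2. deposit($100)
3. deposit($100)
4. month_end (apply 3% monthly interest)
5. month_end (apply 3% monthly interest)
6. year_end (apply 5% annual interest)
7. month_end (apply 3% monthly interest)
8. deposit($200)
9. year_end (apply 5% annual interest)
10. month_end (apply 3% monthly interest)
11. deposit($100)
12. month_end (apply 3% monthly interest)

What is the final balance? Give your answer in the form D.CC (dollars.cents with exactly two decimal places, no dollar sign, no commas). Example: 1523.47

After 1 (withdraw($200)): balance=$300.00 total_interest=$0.00
After 2 (deposit($100)): balance=$400.00 total_interest=$0.00
After 3 (deposit($100)): balance=$500.00 total_interest=$0.00
After 4 (month_end (apply 3% monthly interest)): balance=$515.00 total_interest=$15.00
After 5 (month_end (apply 3% monthly interest)): balance=$530.45 total_interest=$30.45
After 6 (year_end (apply 5% annual interest)): balance=$556.97 total_interest=$56.97
After 7 (month_end (apply 3% monthly interest)): balance=$573.67 total_interest=$73.67
After 8 (deposit($200)): balance=$773.67 total_interest=$73.67
After 9 (year_end (apply 5% annual interest)): balance=$812.35 total_interest=$112.35
After 10 (month_end (apply 3% monthly interest)): balance=$836.72 total_interest=$136.72
After 11 (deposit($100)): balance=$936.72 total_interest=$136.72
After 12 (month_end (apply 3% monthly interest)): balance=$964.82 total_interest=$164.82

Answer: 964.82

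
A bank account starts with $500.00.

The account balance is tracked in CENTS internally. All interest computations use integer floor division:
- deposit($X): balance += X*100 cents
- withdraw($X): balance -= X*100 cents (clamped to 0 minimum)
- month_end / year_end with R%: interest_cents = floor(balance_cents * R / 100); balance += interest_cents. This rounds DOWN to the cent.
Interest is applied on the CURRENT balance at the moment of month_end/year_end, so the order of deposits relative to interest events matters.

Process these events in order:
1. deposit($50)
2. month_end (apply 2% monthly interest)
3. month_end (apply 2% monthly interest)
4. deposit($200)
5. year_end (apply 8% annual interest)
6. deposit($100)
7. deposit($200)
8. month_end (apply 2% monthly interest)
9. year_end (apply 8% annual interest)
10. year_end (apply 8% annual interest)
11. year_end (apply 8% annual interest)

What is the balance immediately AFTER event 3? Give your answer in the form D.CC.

After 1 (deposit($50)): balance=$550.00 total_interest=$0.00
After 2 (month_end (apply 2% monthly interest)): balance=$561.00 total_interest=$11.00
After 3 (month_end (apply 2% monthly interest)): balance=$572.22 total_interest=$22.22

Answer: 572.22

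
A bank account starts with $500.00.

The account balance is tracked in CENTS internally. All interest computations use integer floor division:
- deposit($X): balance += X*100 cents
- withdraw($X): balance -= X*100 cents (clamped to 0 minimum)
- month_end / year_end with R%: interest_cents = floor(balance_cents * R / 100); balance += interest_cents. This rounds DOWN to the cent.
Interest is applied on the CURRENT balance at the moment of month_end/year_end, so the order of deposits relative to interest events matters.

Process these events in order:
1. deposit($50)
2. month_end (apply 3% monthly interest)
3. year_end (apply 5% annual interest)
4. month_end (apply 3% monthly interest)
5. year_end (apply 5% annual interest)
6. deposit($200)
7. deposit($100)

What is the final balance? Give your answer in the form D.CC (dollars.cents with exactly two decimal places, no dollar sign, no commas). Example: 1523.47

Answer: 943.29

Derivation:
After 1 (deposit($50)): balance=$550.00 total_interest=$0.00
After 2 (month_end (apply 3% monthly interest)): balance=$566.50 total_interest=$16.50
After 3 (year_end (apply 5% annual interest)): balance=$594.82 total_interest=$44.82
After 4 (month_end (apply 3% monthly interest)): balance=$612.66 total_interest=$62.66
After 5 (year_end (apply 5% annual interest)): balance=$643.29 total_interest=$93.29
After 6 (deposit($200)): balance=$843.29 total_interest=$93.29
After 7 (deposit($100)): balance=$943.29 total_interest=$93.29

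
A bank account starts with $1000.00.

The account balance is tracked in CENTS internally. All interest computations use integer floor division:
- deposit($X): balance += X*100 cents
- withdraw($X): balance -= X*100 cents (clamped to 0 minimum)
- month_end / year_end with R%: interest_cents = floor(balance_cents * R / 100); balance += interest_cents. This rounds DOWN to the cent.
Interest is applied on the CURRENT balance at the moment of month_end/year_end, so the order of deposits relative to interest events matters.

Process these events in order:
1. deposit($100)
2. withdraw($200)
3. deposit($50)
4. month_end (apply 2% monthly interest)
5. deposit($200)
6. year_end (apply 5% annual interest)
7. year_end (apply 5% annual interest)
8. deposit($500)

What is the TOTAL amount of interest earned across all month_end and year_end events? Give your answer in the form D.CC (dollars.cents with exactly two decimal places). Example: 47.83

After 1 (deposit($100)): balance=$1100.00 total_interest=$0.00
After 2 (withdraw($200)): balance=$900.00 total_interest=$0.00
After 3 (deposit($50)): balance=$950.00 total_interest=$0.00
After 4 (month_end (apply 2% monthly interest)): balance=$969.00 total_interest=$19.00
After 5 (deposit($200)): balance=$1169.00 total_interest=$19.00
After 6 (year_end (apply 5% annual interest)): balance=$1227.45 total_interest=$77.45
After 7 (year_end (apply 5% annual interest)): balance=$1288.82 total_interest=$138.82
After 8 (deposit($500)): balance=$1788.82 total_interest=$138.82

Answer: 138.82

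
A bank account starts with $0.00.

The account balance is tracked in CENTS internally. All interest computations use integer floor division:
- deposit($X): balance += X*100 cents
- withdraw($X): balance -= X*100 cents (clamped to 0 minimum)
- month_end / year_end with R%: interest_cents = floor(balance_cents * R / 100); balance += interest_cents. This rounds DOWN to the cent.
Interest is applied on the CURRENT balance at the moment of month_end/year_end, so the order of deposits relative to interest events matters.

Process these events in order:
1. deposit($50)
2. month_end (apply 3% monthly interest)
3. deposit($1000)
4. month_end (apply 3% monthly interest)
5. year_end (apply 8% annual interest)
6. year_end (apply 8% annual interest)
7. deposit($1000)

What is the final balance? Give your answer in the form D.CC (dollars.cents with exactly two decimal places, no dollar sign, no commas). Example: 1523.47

After 1 (deposit($50)): balance=$50.00 total_interest=$0.00
After 2 (month_end (apply 3% monthly interest)): balance=$51.50 total_interest=$1.50
After 3 (deposit($1000)): balance=$1051.50 total_interest=$1.50
After 4 (month_end (apply 3% monthly interest)): balance=$1083.04 total_interest=$33.04
After 5 (year_end (apply 8% annual interest)): balance=$1169.68 total_interest=$119.68
After 6 (year_end (apply 8% annual interest)): balance=$1263.25 total_interest=$213.25
After 7 (deposit($1000)): balance=$2263.25 total_interest=$213.25

Answer: 2263.25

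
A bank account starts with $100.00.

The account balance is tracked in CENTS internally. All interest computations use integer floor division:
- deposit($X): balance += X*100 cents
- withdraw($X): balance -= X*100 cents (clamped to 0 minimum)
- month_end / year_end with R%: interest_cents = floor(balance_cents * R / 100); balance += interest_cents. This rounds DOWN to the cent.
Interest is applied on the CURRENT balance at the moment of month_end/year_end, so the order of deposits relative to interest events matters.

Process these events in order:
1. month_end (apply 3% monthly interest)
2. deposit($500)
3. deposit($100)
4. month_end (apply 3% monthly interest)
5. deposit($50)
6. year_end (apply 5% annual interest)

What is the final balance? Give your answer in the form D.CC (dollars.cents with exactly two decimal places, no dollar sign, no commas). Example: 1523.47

After 1 (month_end (apply 3% monthly interest)): balance=$103.00 total_interest=$3.00
After 2 (deposit($500)): balance=$603.00 total_interest=$3.00
After 3 (deposit($100)): balance=$703.00 total_interest=$3.00
After 4 (month_end (apply 3% monthly interest)): balance=$724.09 total_interest=$24.09
After 5 (deposit($50)): balance=$774.09 total_interest=$24.09
After 6 (year_end (apply 5% annual interest)): balance=$812.79 total_interest=$62.79

Answer: 812.79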